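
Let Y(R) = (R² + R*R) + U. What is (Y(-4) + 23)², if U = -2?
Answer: 2809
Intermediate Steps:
Y(R) = -2 + 2*R² (Y(R) = (R² + R*R) - 2 = (R² + R²) - 2 = 2*R² - 2 = -2 + 2*R²)
(Y(-4) + 23)² = ((-2 + 2*(-4)²) + 23)² = ((-2 + 2*16) + 23)² = ((-2 + 32) + 23)² = (30 + 23)² = 53² = 2809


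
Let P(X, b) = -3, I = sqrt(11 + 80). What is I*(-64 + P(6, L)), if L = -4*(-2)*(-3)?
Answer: -67*sqrt(91) ≈ -639.14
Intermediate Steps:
L = -24 (L = 8*(-3) = -24)
I = sqrt(91) ≈ 9.5394
I*(-64 + P(6, L)) = sqrt(91)*(-64 - 3) = sqrt(91)*(-67) = -67*sqrt(91)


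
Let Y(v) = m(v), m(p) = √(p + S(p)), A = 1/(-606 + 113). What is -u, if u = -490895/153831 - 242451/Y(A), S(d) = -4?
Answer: 490895/153831 - 242451*I*√972689/1973 ≈ 3.1911 - 1.2119e+5*I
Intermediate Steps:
A = -1/493 (A = 1/(-493) = -1/493 ≈ -0.0020284)
m(p) = √(-4 + p) (m(p) = √(p - 4) = √(-4 + p))
Y(v) = √(-4 + v)
u = -490895/153831 + 242451*I*√972689/1973 (u = -490895/153831 - 242451/√(-4 - 1/493) = -490895*1/153831 - 242451*(-I*√972689/1973) = -490895/153831 - 242451*(-I*√972689/1973) = -490895/153831 - (-242451)*I*√972689/1973 = -490895/153831 + 242451*I*√972689/1973 ≈ -3.1911 + 1.2119e+5*I)
-u = -(-490895/153831 + 242451*I*√972689/1973) = 490895/153831 - 242451*I*√972689/1973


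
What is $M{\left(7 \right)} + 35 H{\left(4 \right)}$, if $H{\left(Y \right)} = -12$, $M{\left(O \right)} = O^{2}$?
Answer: $-371$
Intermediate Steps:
$M{\left(7 \right)} + 35 H{\left(4 \right)} = 7^{2} + 35 \left(-12\right) = 49 - 420 = -371$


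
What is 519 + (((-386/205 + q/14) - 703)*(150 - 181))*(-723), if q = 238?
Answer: -3160485213/205 ≈ -1.5417e+7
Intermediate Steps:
519 + (((-386/205 + q/14) - 703)*(150 - 181))*(-723) = 519 + (((-386/205 + 238/14) - 703)*(150 - 181))*(-723) = 519 + (((-386*1/205 + 238*(1/14)) - 703)*(-31))*(-723) = 519 + (((-386/205 + 17) - 703)*(-31))*(-723) = 519 + ((3099/205 - 703)*(-31))*(-723) = 519 - 141016/205*(-31)*(-723) = 519 + (4371496/205)*(-723) = 519 - 3160591608/205 = -3160485213/205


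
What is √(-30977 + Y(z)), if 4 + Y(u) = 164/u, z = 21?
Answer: I*√13659177/21 ≈ 175.99*I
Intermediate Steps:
Y(u) = -4 + 164/u
√(-30977 + Y(z)) = √(-30977 + (-4 + 164/21)) = √(-30977 + 80/21) = √(-650437/21) = I*√13659177/21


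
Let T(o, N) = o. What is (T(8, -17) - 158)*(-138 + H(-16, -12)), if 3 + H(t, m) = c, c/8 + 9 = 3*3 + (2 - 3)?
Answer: 22350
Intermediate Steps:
c = -8 (c = -72 + 8*(3*3 + (2 - 3)) = -72 + 8*(9 - 1) = -72 + 8*8 = -72 + 64 = -8)
H(t, m) = -11 (H(t, m) = -3 - 8 = -11)
(T(8, -17) - 158)*(-138 + H(-16, -12)) = (8 - 158)*(-138 - 11) = -150*(-149) = 22350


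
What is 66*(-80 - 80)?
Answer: -10560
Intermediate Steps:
66*(-80 - 80) = 66*(-160) = -10560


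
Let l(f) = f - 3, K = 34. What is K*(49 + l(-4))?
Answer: 1428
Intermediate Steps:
l(f) = -3 + f
K*(49 + l(-4)) = 34*(49 + (-3 - 4)) = 34*(49 - 7) = 34*42 = 1428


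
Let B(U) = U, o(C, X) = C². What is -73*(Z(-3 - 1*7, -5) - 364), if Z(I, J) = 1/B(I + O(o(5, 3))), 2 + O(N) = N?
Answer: 345363/13 ≈ 26566.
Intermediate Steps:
O(N) = -2 + N
Z(I, J) = 1/(23 + I) (Z(I, J) = 1/(I + (-2 + 5²)) = 1/(I + (-2 + 25)) = 1/(I + 23) = 1/(23 + I))
-73*(Z(-3 - 1*7, -5) - 364) = -73*(1/(23 + (-3 - 1*7)) - 364) = -73*(1/(23 + (-3 - 7)) - 364) = -73*(1/(23 - 10) - 364) = -73*(1/13 - 364) = -73*(-4731/13) = 345363/13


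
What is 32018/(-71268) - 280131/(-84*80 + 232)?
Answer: 4939160831/115596696 ≈ 42.728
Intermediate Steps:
32018/(-71268) - 280131/(-84*80 + 232) = 32018*(-1/71268) - 280131/(-6720 + 232) = -16009/35634 - 280131/(-6488) = -16009/35634 - 280131*(-1/6488) = -16009/35634 + 280131/6488 = 4939160831/115596696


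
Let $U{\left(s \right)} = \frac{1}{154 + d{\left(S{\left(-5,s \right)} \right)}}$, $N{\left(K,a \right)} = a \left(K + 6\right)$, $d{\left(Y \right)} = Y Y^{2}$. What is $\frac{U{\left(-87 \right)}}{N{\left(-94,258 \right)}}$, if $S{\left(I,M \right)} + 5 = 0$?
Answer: $- \frac{1}{658416} \approx -1.5188 \cdot 10^{-6}$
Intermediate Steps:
$S{\left(I,M \right)} = -5$ ($S{\left(I,M \right)} = -5 + 0 = -5$)
$d{\left(Y \right)} = Y^{3}$
$N{\left(K,a \right)} = a \left(6 + K\right)$
$U{\left(s \right)} = \frac{1}{29}$ ($U{\left(s \right)} = \frac{1}{154 + \left(-5\right)^{3}} = \frac{1}{154 - 125} = \frac{1}{29}$)
$\frac{U{\left(-87 \right)}}{N{\left(-94,258 \right)}} = \frac{1}{29 \cdot 258 \left(6 - 94\right)} = \frac{1}{29 \cdot 258 \left(-88\right)} = \frac{1}{29 \left(-22704\right)} = \frac{1}{29} \left(- \frac{1}{22704}\right) = - \frac{1}{658416}$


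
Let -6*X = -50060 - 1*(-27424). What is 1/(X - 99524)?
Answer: -3/287254 ≈ -1.0444e-5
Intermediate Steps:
X = 11318/3 (X = -(-50060 - 1*(-27424))/6 = -(-50060 + 27424)/6 = -1/6*(-22636) = 11318/3 ≈ 3772.7)
1/(X - 99524) = 1/(11318/3 - 99524) = 1/(-287254/3) = -3/287254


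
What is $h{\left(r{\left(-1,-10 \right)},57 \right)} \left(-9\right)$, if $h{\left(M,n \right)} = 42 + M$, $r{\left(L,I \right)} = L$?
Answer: $-369$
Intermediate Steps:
$h{\left(r{\left(-1,-10 \right)},57 \right)} \left(-9\right) = \left(42 - 1\right) \left(-9\right) = 41 \left(-9\right) = -369$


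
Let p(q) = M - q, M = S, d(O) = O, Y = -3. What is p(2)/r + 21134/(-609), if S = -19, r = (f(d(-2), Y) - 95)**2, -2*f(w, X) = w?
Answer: -186752813/5381124 ≈ -34.705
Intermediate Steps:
f(w, X) = -w/2
r = 8836 (r = (-1/2*(-2) - 95)**2 = (1 - 95)**2 = (-94)**2 = 8836)
M = -19
p(q) = -19 - q
p(2)/r + 21134/(-609) = (-19 - 1*2)/8836 + 21134/(-609) = (-19 - 2)*(1/8836) + 21134*(-1/609) = -21*1/8836 - 21134/609 = -21/8836 - 21134/609 = -186752813/5381124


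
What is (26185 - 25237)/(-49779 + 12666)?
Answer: -316/12371 ≈ -0.025544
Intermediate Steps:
(26185 - 25237)/(-49779 + 12666) = 948/(-37113) = 948*(-1/37113) = -316/12371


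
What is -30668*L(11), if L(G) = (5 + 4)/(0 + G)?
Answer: -25092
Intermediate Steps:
L(G) = 9/G
-30668*L(11) = -276012/11 = -30668*9/11 = -25092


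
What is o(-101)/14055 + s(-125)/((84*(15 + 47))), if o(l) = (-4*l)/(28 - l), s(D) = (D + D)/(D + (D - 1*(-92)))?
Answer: 130951801/248655100680 ≈ 0.00052664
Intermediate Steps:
s(D) = 2*D/(92 + 2*D) (s(D) = (2*D)/(D + (D + 92)) = (2*D)/(D + (92 + D)) = (2*D)/(92 + 2*D) = 2*D/(92 + 2*D))
o(l) = -4*l/(28 - l)
o(-101)/14055 + s(-125)/((84*(15 + 47))) = (4*(-101)/(-28 - 101))/14055 + (-125/(46 - 125))/((84*(15 + 47))) = (4*(-101)/(-129))*(1/14055) + (-125/(-79))/((84*62)) = (4*(-101)*(-1/129))*(1/14055) - 125*(-1/79)/5208 = (404/129)*(1/14055) + (125/79)*(1/5208) = 404/1813095 + 125/411432 = 130951801/248655100680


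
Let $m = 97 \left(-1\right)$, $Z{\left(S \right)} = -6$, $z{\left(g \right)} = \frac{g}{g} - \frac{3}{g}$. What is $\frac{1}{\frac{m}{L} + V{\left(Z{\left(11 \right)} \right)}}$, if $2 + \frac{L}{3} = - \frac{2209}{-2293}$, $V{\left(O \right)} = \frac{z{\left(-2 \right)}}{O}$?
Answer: $\frac{28524}{877799} \approx 0.032495$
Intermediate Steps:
$z{\left(g \right)} = 1 - \frac{3}{g}$
$V{\left(O \right)} = \frac{5}{2 O}$ ($V{\left(O \right)} = \frac{\frac{1}{-2} \left(-3 - 2\right)}{O} = \frac{\left(- \frac{1}{2}\right) \left(-5\right)}{O} = \frac{5}{2 O}$)
$m = -97$
$L = - \frac{7131}{2293}$ ($L = -6 + 3 \left(- \frac{2209}{-2293}\right) = -6 + 3 \left(\left(-2209\right) \left(- \frac{1}{2293}\right)\right) = -6 + 3 \cdot \frac{2209}{2293} = -6 + \frac{6627}{2293} = - \frac{7131}{2293} \approx -3.1099$)
$\frac{1}{\frac{m}{L} + V{\left(Z{\left(11 \right)} \right)}} = \frac{1}{- \frac{97}{- \frac{7131}{2293}} + \frac{5}{2 \left(-6\right)}} = \frac{1}{\left(-97\right) \left(- \frac{2293}{7131}\right) + \frac{5}{2} \left(- \frac{1}{6}\right)} = \frac{1}{\frac{222421}{7131} - \frac{5}{12}} = \frac{1}{\frac{877799}{28524}} = \frac{28524}{877799}$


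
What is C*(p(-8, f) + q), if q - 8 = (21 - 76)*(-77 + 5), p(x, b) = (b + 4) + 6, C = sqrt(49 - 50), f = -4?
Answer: 3974*I ≈ 3974.0*I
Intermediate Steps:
C = I (C = sqrt(-1) = I ≈ 1.0*I)
p(x, b) = 10 + b (p(x, b) = (4 + b) + 6 = 10 + b)
q = 3968 (q = 8 + (21 - 76)*(-77 + 5) = 8 - 55*(-72) = 8 + 3960 = 3968)
C*(p(-8, f) + q) = I*((10 - 4) + 3968) = I*(6 + 3968) = I*3974 = 3974*I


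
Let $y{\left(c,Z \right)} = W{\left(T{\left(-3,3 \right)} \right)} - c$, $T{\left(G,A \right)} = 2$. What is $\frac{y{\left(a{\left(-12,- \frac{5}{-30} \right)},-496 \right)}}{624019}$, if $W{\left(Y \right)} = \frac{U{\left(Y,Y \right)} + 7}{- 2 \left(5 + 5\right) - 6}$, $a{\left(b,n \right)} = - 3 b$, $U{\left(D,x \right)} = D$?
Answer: $- \frac{945}{16224494} \approx -5.8245 \cdot 10^{-5}$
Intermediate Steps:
$W{\left(Y \right)} = - \frac{7}{26} - \frac{Y}{26}$ ($W{\left(Y \right)} = \frac{Y + 7}{- 2 \left(5 + 5\right) - 6} = \frac{7 + Y}{\left(-2\right) 10 - 6} = \frac{7 + Y}{-20 - 6} = \frac{7 + Y}{-26} = \left(7 + Y\right) \left(- \frac{1}{26}\right) = - \frac{7}{26} - \frac{Y}{26}$)
$y{\left(c,Z \right)} = - \frac{9}{26} - c$ ($y{\left(c,Z \right)} = \left(- \frac{7}{26} - \frac{1}{13}\right) - c = - \frac{9}{26} - c$)
$\frac{y{\left(a{\left(-12,- \frac{5}{-30} \right)},-496 \right)}}{624019} = \frac{- \frac{9}{26} - \left(-3\right) \left(-12\right)}{624019} = \left(- \frac{9}{26} - 36\right) \frac{1}{624019} = \left(- \frac{945}{26}\right) \frac{1}{624019} = - \frac{945}{16224494}$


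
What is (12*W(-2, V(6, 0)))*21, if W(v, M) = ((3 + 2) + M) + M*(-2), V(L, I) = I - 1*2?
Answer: 1764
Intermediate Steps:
V(L, I) = -2 + I (V(L, I) = I - 2 = -2 + I)
W(v, M) = 5 - M (W(v, M) = (5 + M) - 2*M = 5 - M)
(12*W(-2, V(6, 0)))*21 = (12*(5 - (-2 + 0)))*21 = (12*(5 - 1*(-2)))*21 = (12*(5 + 2))*21 = (12*7)*21 = 84*21 = 1764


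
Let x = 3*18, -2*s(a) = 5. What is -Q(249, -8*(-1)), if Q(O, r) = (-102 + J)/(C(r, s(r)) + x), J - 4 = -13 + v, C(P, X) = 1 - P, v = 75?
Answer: 36/47 ≈ 0.76596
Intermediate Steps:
s(a) = -5/2 (s(a) = -½*5 = -5/2)
x = 54
J = 66 (J = 4 + (-13 + 75) = 4 + 62 = 66)
Q(O, r) = -36/(55 - r) (Q(O, r) = (-102 + 66)/((1 - r) + 54) = -36/(55 - r))
-Q(249, -8*(-1)) = -36/(-55 - 8*(-1)) = -36/(-55 + 8) = -36/(-47) = -36*(-1)/47 = -1*(-36/47) = 36/47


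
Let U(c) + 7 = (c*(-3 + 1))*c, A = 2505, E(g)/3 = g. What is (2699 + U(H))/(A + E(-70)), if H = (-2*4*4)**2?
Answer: -418892/459 ≈ -912.62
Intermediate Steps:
E(g) = 3*g
H = 1024 (H = (-8*4)**2 = (-32)**2 = 1024)
U(c) = -7 - 2*c**2 (U(c) = -7 + (c*(-3 + 1))*c = -7 + (c*(-2))*c = -7 + (-2*c)*c = -7 - 2*c**2)
(2699 + U(H))/(A + E(-70)) = (2699 + (-7 - 2*1024**2))/(2505 + 3*(-70)) = (2699 + (-7 - 2*1048576))/(2505 - 210) = (2699 + (-7 - 2097152))/2295 = (2699 - 2097159)*(1/2295) = -2094460*1/2295 = -418892/459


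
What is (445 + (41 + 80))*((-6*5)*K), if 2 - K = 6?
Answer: 67920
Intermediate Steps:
K = -4 (K = 2 - 1*6 = 2 - 6 = -4)
(445 + (41 + 80))*((-6*5)*K) = (445 + (41 + 80))*(-6*5*(-4)) = (445 + 121)*(-30*(-4)) = 566*120 = 67920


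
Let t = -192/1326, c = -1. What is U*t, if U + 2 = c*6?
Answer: 256/221 ≈ 1.1584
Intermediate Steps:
t = -32/221 (t = -192*1/1326 = -32/221 ≈ -0.14480)
U = -8 (U = -2 - 1*6 = -2 - 6 = -8)
U*t = -8*(-32/221) = 256/221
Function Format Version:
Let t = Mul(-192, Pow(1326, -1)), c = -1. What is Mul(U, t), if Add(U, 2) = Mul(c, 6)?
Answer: Rational(256, 221) ≈ 1.1584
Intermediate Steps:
t = Rational(-32, 221) (t = Mul(-192, Rational(1, 1326)) = Rational(-32, 221) ≈ -0.14480)
U = -8 (U = Add(-2, Mul(-1, 6)) = Add(-2, -6) = -8)
Mul(U, t) = Mul(-8, Rational(-32, 221)) = Rational(256, 221)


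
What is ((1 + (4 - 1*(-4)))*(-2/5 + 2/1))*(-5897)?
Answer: -424584/5 ≈ -84917.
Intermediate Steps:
((1 + (4 - 1*(-4)))*(-2/5 + 2/1))*(-5897) = ((1 + (4 + 4))*(-2*1/5 + 2*1))*(-5897) = ((1 + 8)*(-2/5 + 2))*(-5897) = (9*(8/5))*(-5897) = (72/5)*(-5897) = -424584/5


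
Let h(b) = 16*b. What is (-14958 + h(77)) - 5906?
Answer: -19632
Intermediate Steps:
(-14958 + h(77)) - 5906 = (-14958 + 16*77) - 5906 = (-14958 + 1232) - 5906 = -13726 - 5906 = -19632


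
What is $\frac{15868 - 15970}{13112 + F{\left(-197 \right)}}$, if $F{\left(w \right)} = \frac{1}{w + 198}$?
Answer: $- \frac{34}{4371} \approx -0.0077785$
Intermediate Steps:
$F{\left(w \right)} = \frac{1}{198 + w}$
$\frac{15868 - 15970}{13112 + F{\left(-197 \right)}} = \frac{15868 - 15970}{13112 + \frac{1}{198 - 197}} = - \frac{102}{13112 + 1^{-1}} = - \frac{102}{13112 + 1} = - \frac{102}{13113} = \left(-102\right) \frac{1}{13113} = - \frac{34}{4371}$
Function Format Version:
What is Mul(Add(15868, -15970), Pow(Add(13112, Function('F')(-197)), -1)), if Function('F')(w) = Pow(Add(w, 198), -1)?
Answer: Rational(-34, 4371) ≈ -0.0077785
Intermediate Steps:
Function('F')(w) = Pow(Add(198, w), -1)
Mul(Add(15868, -15970), Pow(Add(13112, Function('F')(-197)), -1)) = Mul(Add(15868, -15970), Pow(Add(13112, Pow(Add(198, -197), -1)), -1)) = Mul(-102, Pow(Add(13112, Pow(1, -1)), -1)) = Mul(-102, Pow(Add(13112, 1), -1)) = Mul(-102, Pow(13113, -1)) = Mul(-102, Rational(1, 13113)) = Rational(-34, 4371)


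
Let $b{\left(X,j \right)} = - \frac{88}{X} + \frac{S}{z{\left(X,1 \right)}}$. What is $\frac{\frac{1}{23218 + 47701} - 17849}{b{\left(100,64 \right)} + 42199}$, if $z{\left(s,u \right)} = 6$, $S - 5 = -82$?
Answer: $- \frac{189874984500}{448760751767} \approx -0.42311$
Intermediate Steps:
$S = -77$ ($S = 5 - 82 = -77$)
$b{\left(X,j \right)} = - \frac{77}{6} - \frac{88}{X}$ ($b{\left(X,j \right)} = - \frac{88}{X} - \frac{77}{6} = - \frac{77}{6} - \frac{88}{X}$)
$\frac{\frac{1}{23218 + 47701} - 17849}{b{\left(100,64 \right)} + 42199} = \frac{\frac{1}{23218 + 47701} - 17849}{\left(- \frac{77}{6} - \frac{88}{100}\right) + 42199} = \frac{\frac{1}{70919} - 17849}{\left(- \frac{77}{6} - \frac{22}{25}\right) + 42199} = - \frac{1265833230}{70919 \left(- \frac{2057}{150} + 42199\right)} = - \frac{1265833230}{70919 \cdot \frac{6327793}{150}} = \left(- \frac{1265833230}{70919}\right) \frac{150}{6327793} = - \frac{189874984500}{448760751767}$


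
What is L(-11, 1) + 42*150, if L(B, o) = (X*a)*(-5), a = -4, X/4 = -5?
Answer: 5900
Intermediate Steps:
X = -20 (X = 4*(-5) = -20)
L(B, o) = -400 (L(B, o) = -20*(-4)*(-5) = 80*(-5) = -400)
L(-11, 1) + 42*150 = -400 + 42*150 = -400 + 6300 = 5900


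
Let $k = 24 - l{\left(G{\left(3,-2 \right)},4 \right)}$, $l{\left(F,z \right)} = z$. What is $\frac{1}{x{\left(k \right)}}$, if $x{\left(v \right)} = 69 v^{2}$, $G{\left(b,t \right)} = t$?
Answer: $\frac{1}{27600} \approx 3.6232 \cdot 10^{-5}$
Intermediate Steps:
$k = 20$ ($k = 24 - 4 = 20$)
$\frac{1}{x{\left(k \right)}} = \frac{1}{69 \cdot 20^{2}} = \frac{1}{69 \cdot 400} = \frac{1}{27600}$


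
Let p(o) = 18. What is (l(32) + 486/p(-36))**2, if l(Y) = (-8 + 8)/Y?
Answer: 729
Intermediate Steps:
l(Y) = 0 (l(Y) = 0/Y = 0)
(l(32) + 486/p(-36))**2 = (0 + 486/18)**2 = (0 + 486*(1/18))**2 = (0 + 27)**2 = 27**2 = 729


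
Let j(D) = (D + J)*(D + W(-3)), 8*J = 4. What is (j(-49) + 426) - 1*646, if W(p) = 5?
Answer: 1914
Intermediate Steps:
J = ½ (J = (⅛)*4 = ½ ≈ 0.50000)
j(D) = (½ + D)*(5 + D) (j(D) = (D + ½)*(D + 5) = (½ + D)*(5 + D))
(j(-49) + 426) - 1*646 = ((5/2 + (-49)² + (11/2)*(-49)) + 426) - 1*646 = ((5/2 + 2401 - 539/2) + 426) - 646 = (2134 + 426) - 646 = 2560 - 646 = 1914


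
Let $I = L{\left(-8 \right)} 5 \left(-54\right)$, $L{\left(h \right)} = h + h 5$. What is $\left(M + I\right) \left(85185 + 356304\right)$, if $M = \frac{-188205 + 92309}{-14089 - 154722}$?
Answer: $\frac{965927803572984}{168811} \approx 5.7219 \cdot 10^{9}$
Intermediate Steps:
$M = \frac{95896}{168811}$ ($M = - \frac{95896}{-168811} = \left(-95896\right) \left(- \frac{1}{168811}\right) = \frac{95896}{168811} \approx 0.56807$)
$L{\left(h \right)} = 6 h$ ($L{\left(h \right)} = h + 5 h = 6 h$)
$I = 12960$ ($I = 6 \left(-8\right) 5 \left(-54\right) = \left(-48\right) 5 \left(-54\right) = \left(-240\right) \left(-54\right) = 12960$)
$\left(M + I\right) \left(85185 + 356304\right) = \left(\frac{95896}{168811} + 12960\right) \left(85185 + 356304\right) = \frac{2187886456}{168811} \cdot 441489 = \frac{965927803572984}{168811}$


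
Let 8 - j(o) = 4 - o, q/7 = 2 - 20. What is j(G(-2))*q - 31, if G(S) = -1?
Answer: -409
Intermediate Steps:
q = -126 (q = 7*(2 - 20) = 7*(-18) = -126)
j(o) = 4 + o (j(o) = 8 - (4 - o) = 8 + (-4 + o) = 4 + o)
j(G(-2))*q - 31 = (4 - 1)*(-126) - 31 = 3*(-126) - 31 = -378 - 31 = -409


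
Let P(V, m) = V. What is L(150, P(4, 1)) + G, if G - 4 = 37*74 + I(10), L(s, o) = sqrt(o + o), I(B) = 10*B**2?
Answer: 3742 + 2*sqrt(2) ≈ 3744.8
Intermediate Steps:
L(s, o) = sqrt(2)*sqrt(o) (L(s, o) = sqrt(2*o) = sqrt(2)*sqrt(o))
G = 3742 (G = 4 + (37*74 + 10*10**2) = 4 + (2738 + 10*100) = 4 + (2738 + 1000) = 4 + 3738 = 3742)
L(150, P(4, 1)) + G = sqrt(2)*sqrt(4) + 3742 = sqrt(2)*2 + 3742 = 2*sqrt(2) + 3742 = 3742 + 2*sqrt(2)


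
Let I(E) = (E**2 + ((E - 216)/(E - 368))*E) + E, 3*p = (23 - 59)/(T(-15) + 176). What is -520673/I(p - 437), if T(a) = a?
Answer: -1749358320558961/639177248284679 ≈ -2.7369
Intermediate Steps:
p = -12/161 (p = ((23 - 59)/(-15 + 176))/3 = (-36/161)/3 = (-36*1/161)/3 = (1/3)*(-36/161) = -12/161 ≈ -0.074534)
I(E) = E + E**2 + E*(-216 + E)/(-368 + E) (I(E) = (E**2 + ((-216 + E)/(-368 + E))*E) + E = (E**2 + E*(-216 + E)/(-368 + E)) + E = E + E**2 + E*(-216 + E)/(-368 + E))
-520673/I(p - 437) = -520673*(-368 + (-12/161 - 437))/((-12/161 - 437)*(-584 + (-12/161 - 437)**2 - 366*(-12/161 - 437))) = -520673*(-161*(-368 - 70369/161)/(70369*(-584 + (-70369/161)**2 - 366*(-70369/161)))) = -520673*129617/(70369*(-584 + 4951796161/25921 + 25755054/161)) = -520673/((-70369/161*(-161/129617)*9083221991/25921)) = -520673/639177248284679/3359802257 = -520673*3359802257/639177248284679 = -1749358320558961/639177248284679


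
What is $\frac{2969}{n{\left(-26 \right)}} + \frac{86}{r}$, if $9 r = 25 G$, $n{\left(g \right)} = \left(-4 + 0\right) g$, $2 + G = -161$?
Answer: $\frac{12018179}{423800} \approx 28.358$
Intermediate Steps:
$G = -163$ ($G = -2 - 161 = -163$)
$n{\left(g \right)} = - 4 g$
$r = - \frac{4075}{9}$ ($r = \frac{25 \left(-163\right)}{9} = \frac{1}{9} \left(-4075\right) = - \frac{4075}{9} \approx -452.78$)
$\frac{2969}{n{\left(-26 \right)}} + \frac{86}{r} = \frac{2969}{\left(-4\right) \left(-26\right)} + \frac{86}{- \frac{4075}{9}} = \frac{2969}{104} + 86 \left(- \frac{9}{4075}\right) = 2969 \cdot \frac{1}{104} - \frac{774}{4075} = \frac{2969}{104} - \frac{774}{4075} = \frac{12018179}{423800}$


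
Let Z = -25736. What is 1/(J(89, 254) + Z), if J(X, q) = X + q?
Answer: -1/25393 ≈ -3.9381e-5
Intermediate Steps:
1/(J(89, 254) + Z) = 1/((89 + 254) - 25736) = 1/(343 - 25736) = 1/(-25393) = -1/25393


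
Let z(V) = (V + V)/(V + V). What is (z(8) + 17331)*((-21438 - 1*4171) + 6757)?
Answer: -326742864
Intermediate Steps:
z(V) = 1 (z(V) = (2*V)/((2*V)) = (2*V)*(1/(2*V)) = 1)
(z(8) + 17331)*((-21438 - 1*4171) + 6757) = (1 + 17331)*((-21438 - 1*4171) + 6757) = 17332*((-21438 - 4171) + 6757) = 17332*(-25609 + 6757) = 17332*(-18852) = -326742864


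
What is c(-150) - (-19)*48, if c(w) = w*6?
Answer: 12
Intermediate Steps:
c(w) = 6*w
c(-150) - (-19)*48 = 6*(-150) - (-19)*48 = -900 - 1*(-912) = -900 + 912 = 12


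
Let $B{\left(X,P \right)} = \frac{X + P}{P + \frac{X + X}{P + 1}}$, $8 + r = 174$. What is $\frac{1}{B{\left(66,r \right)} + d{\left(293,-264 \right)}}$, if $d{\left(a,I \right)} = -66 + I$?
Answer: $- \frac{13927}{4576538} \approx -0.0030431$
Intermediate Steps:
$r = 166$ ($r = -8 + 174 = 166$)
$B{\left(X,P \right)} = \frac{P + X}{P + \frac{2 X}{1 + P}}$
$\frac{1}{B{\left(66,r \right)} + d{\left(293,-264 \right)}} = \frac{1}{\frac{166 + 66 + 166^{2} + 166 \cdot 66}{166 + 166^{2} + 2 \cdot 66} - 330} = \frac{1}{\frac{166 + 66 + 27556 + 10956}{166 + 27556 + 132} - 330} = \frac{1}{\frac{1}{27854} \cdot 38744 - 330} = \frac{1}{\frac{19372}{13927} - 330} = \frac{1}{- \frac{4576538}{13927}} = - \frac{13927}{4576538}$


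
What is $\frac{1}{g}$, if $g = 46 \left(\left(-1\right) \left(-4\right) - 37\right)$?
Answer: $- \frac{1}{1518} \approx -0.00065876$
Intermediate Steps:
$g = -1518$ ($g = 46 \left(4 - 37\right) = 46 \left(-33\right) = -1518$)
$\frac{1}{g} = \frac{1}{-1518} = - \frac{1}{1518}$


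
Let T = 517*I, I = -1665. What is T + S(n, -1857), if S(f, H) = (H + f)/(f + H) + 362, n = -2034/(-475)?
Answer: -860442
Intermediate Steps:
T = -860805 (T = 517*(-1665) = -860805)
n = 2034/475 (n = -2034*(-1/475) = 2034/475 ≈ 4.2821)
S(f, H) = 363 (S(f, H) = (H + f)/(H + f) + 362 = 1 + 362 = 363)
T + S(n, -1857) = -860805 + 363 = -860442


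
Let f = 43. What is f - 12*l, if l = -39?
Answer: 511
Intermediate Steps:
f - 12*l = 43 - 12*(-39) = 43 + 468 = 511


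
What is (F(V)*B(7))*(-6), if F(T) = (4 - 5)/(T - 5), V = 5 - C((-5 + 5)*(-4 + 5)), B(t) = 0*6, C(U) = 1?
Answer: 0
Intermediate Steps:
B(t) = 0
V = 4 (V = 5 - 1*1 = 5 - 1 = 4)
F(T) = -1/(-5 + T)
(F(V)*B(7))*(-6) = (-1/(-5 + 4)*0)*(-6) = (-1/(-1)*0)*(-6) = (-1*(-1)*0)*(-6) = (1*0)*(-6) = 0*(-6) = 0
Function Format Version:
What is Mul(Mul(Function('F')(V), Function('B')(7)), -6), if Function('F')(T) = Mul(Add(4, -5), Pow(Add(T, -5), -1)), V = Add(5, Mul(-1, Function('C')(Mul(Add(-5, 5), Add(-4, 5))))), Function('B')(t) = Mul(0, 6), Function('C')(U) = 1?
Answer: 0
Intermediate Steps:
Function('B')(t) = 0
V = 4 (V = Add(5, Mul(-1, 1)) = Add(5, -1) = 4)
Function('F')(T) = Mul(-1, Pow(Add(-5, T), -1))
Mul(Mul(Function('F')(V), Function('B')(7)), -6) = Mul(Mul(Mul(-1, Pow(Add(-5, 4), -1)), 0), -6) = Mul(Mul(Mul(-1, Pow(-1, -1)), 0), -6) = Mul(Mul(Mul(-1, -1), 0), -6) = Mul(Mul(1, 0), -6) = Mul(0, -6) = 0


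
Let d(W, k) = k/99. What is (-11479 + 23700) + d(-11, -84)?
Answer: 403265/33 ≈ 12220.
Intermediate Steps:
d(W, k) = k/99 (d(W, k) = k*(1/99) = k/99)
(-11479 + 23700) + d(-11, -84) = (-11479 + 23700) + (1/99)*(-84) = 12221 - 28/33 = 403265/33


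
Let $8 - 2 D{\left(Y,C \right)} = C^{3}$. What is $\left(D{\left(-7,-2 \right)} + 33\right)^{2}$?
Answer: $1681$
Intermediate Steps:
$D{\left(Y,C \right)} = 4 - \frac{C^{3}}{2}$
$\left(D{\left(-7,-2 \right)} + 33\right)^{2} = \left(\left(4 - \frac{\left(-2\right)^{3}}{2}\right) + 33\right)^{2} = \left(\left(4 - -4\right) + 33\right)^{2} = \left(\left(4 + 4\right) + 33\right)^{2} = \left(8 + 33\right)^{2} = 41^{2} = 1681$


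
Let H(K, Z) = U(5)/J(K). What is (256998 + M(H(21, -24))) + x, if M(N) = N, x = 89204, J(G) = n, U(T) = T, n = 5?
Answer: 346203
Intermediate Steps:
J(G) = 5
H(K, Z) = 1 (H(K, Z) = 5/5 = 5*(1/5) = 1)
(256998 + M(H(21, -24))) + x = (256998 + 1) + 89204 = 256999 + 89204 = 346203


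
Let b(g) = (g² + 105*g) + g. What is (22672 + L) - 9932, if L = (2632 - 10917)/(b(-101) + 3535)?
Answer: 7718783/606 ≈ 12737.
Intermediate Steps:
b(g) = g² + 106*g
L = -1657/606 (L = (2632 - 10917)/(-101*(106 - 101) + 3535) = -8285/(-101*5 + 3535) = -8285/(-505 + 3535) = -8285/3030 = -8285*1/3030 = -1657/606 ≈ -2.7343)
(22672 + L) - 9932 = (22672 - 1657/606) - 9932 = 13737575/606 - 9932 = 7718783/606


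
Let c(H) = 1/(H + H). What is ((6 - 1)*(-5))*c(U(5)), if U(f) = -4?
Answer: 25/8 ≈ 3.1250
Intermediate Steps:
c(H) = 1/(2*H)
((6 - 1)*(-5))*c(U(5)) = ((6 - 1)*(-5))*((½)/(-4)) = (5*(-5))*((½)*(-¼)) = -25*(-⅛) = 25/8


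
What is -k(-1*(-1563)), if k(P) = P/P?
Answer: -1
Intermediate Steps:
k(P) = 1
-k(-1*(-1563)) = -1*1 = -1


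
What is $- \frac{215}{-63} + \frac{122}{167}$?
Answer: $\frac{43591}{10521} \approx 4.1432$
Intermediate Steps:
$- \frac{215}{-63} + \frac{122}{167} = \left(-215\right) \left(- \frac{1}{63}\right) + 122 \cdot \frac{1}{167} = \frac{215}{63} + \frac{122}{167} = \frac{43591}{10521}$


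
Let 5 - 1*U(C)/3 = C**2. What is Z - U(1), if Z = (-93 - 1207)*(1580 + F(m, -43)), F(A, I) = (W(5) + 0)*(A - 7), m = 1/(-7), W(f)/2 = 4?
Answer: -13858084/7 ≈ -1.9797e+6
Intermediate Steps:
W(f) = 8 (W(f) = 2*4 = 8)
m = -1/7 ≈ -0.14286
F(A, I) = -56 + 8*A (F(A, I) = (8 + 0)*(A - 7) = 8*(-7 + A) = -56 + 8*A)
Z = -13858000/7 (Z = (-93 - 1207)*(1580 + (-56 + 8*(-1/7))) = -1300*(1580 + (-56 - 8/7)) = -1300*(1580 - 400/7) = -1300*10660/7 = -13858000/7 ≈ -1.9797e+6)
U(C) = 15 - 3*C**2
Z - U(1) = -13858000/7 - (15 - 3*1**2) = -13858000/7 - (15 - 3*1) = -13858000/7 - (15 - 3) = -13858000/7 - 1*12 = -13858000/7 - 12 = -13858084/7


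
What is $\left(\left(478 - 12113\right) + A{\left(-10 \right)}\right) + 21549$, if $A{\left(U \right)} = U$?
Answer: $9904$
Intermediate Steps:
$\left(\left(478 - 12113\right) + A{\left(-10 \right)}\right) + 21549 = \left(\left(478 - 12113\right) - 10\right) + 21549 = \left(-11635 - 10\right) + 21549 = -11645 + 21549 = 9904$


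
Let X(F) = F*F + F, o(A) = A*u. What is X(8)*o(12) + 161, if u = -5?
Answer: -4159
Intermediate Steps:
o(A) = -5*A (o(A) = A*(-5) = -5*A)
X(F) = F + F² (X(F) = F² + F = F + F²)
X(8)*o(12) + 161 = (8*(1 + 8))*(-5*12) + 161 = (8*9)*(-60) + 161 = 72*(-60) + 161 = -4320 + 161 = -4159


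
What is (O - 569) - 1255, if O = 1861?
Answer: 37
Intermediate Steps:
(O - 569) - 1255 = (1861 - 569) - 1255 = 1292 - 1255 = 37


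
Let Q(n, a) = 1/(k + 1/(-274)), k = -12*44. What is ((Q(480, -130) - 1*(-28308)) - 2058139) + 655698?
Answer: -198799943783/144673 ≈ -1.3741e+6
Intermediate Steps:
k = -528
Q(n, a) = -274/144673 (Q(n, a) = 1/(-528 + 1/(-274)) = 1/(-528 - 1/274) = 1/(-144673/274) = -274/144673)
((Q(480, -130) - 1*(-28308)) - 2058139) + 655698 = ((-274/144673 - 1*(-28308)) - 2058139) + 655698 = ((-274/144673 + 28308) - 2058139) + 655698 = (4095403010/144673 - 2058139) + 655698 = -293661740537/144673 + 655698 = -198799943783/144673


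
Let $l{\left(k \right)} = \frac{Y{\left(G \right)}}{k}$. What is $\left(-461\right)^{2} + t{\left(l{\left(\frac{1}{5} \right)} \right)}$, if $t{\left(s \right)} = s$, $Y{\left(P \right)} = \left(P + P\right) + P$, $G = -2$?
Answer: $212491$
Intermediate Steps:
$Y{\left(P \right)} = 3 P$ ($Y{\left(P \right)} = 2 P + P = 3 P$)
$l{\left(k \right)} = - \frac{6}{k}$ ($l{\left(k \right)} = \frac{3 \left(-2\right)}{k} = - \frac{6}{k}$)
$\left(-461\right)^{2} + t{\left(l{\left(\frac{1}{5} \right)} \right)} = \left(-461\right)^{2} - \frac{6}{\frac{1}{5}} = 212521 - 6 \frac{1}{\frac{1}{5}} = 212521 - 30 = 212491$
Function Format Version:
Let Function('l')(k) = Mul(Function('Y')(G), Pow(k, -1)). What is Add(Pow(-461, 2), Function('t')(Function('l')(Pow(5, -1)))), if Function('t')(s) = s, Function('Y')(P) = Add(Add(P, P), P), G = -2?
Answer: 212491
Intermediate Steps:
Function('Y')(P) = Mul(3, P) (Function('Y')(P) = Add(Mul(2, P), P) = Mul(3, P))
Function('l')(k) = Mul(-6, Pow(k, -1)) (Function('l')(k) = Mul(Mul(3, -2), Pow(k, -1)) = Mul(-6, Pow(k, -1)))
Add(Pow(-461, 2), Function('t')(Function('l')(Pow(5, -1)))) = Add(Pow(-461, 2), Mul(-6, Pow(Pow(5, -1), -1))) = Add(212521, Mul(-6, Pow(Rational(1, 5), -1))) = Add(212521, Mul(-6, 5)) = Add(212521, -30) = 212491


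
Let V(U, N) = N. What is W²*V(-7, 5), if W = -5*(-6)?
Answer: 4500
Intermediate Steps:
W = 30
W²*V(-7, 5) = 30²*5 = 900*5 = 4500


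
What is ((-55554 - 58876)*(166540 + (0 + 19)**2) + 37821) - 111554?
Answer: -19098555163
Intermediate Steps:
((-55554 - 58876)*(166540 + (0 + 19)**2) + 37821) - 111554 = (-114430*(166540 + 19**2) + 37821) - 111554 = (-114430*(166540 + 361) + 37821) - 111554 = (-114430*166901 + 37821) - 111554 = (-19098481430 + 37821) - 111554 = -19098443609 - 111554 = -19098555163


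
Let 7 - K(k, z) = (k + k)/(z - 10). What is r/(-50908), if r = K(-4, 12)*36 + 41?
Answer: -437/50908 ≈ -0.0085841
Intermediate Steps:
K(k, z) = 7 - 2*k/(-10 + z) (K(k, z) = 7 - (k + k)/(z - 10) = 7 - 2*k/(-10 + z))
r = 437 (r = ((-70 - 2*(-4) + 7*12)/(-10 + 12))*36 + 41 = ((-70 + 8 + 84)/2)*36 + 41 = ((1/2)*22)*36 + 41 = 11*36 + 41 = 396 + 41 = 437)
r/(-50908) = 437/(-50908) = 437*(-1/50908) = -437/50908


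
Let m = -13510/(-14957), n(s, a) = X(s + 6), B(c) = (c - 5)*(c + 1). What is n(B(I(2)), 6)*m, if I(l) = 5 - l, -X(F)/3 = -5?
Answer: 202650/14957 ≈ 13.549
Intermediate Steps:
X(F) = 15 (X(F) = -3*(-5) = 15)
B(c) = (1 + c)*(-5 + c) (B(c) = (-5 + c)*(1 + c) = (1 + c)*(-5 + c))
n(s, a) = 15
m = 13510/14957 (m = -13510*(-1/14957) = 13510/14957 ≈ 0.90326)
n(B(I(2)), 6)*m = 15*(13510/14957) = 202650/14957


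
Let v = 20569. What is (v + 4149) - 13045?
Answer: 11673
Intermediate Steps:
(v + 4149) - 13045 = (20569 + 4149) - 13045 = 24718 - 13045 = 11673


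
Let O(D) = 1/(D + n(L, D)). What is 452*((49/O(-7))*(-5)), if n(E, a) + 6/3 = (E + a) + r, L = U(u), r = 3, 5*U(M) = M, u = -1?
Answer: 1461768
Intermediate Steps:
U(M) = M/5
L = -⅕ (L = (⅕)*(-1) = -⅕ ≈ -0.20000)
n(E, a) = 1 + E + a (n(E, a) = -2 + ((E + a) + 3) = -2 + (3 + E + a) = 1 + E + a)
O(D) = 1/(⅘ + 2*D) (O(D) = 1/(D + (1 - ⅕ + D)) = 1/(D + (⅘ + D)) = 1/(⅘ + 2*D))
452*((49/O(-7))*(-5)) = 452*((49/((5/(2*(2 + 5*(-7))))))*(-5)) = 452*((49/((5/(2*(2 - 35)))))*(-5)) = 452*((49/(((5/2)/(-33))))*(-5)) = 452*((49/(((5/2)*(-1/33))))*(-5)) = 452*((49/(-5/66))*(-5)) = 452*((49*(-66/5))*(-5)) = 452*(-3234/5*(-5)) = 452*3234 = 1461768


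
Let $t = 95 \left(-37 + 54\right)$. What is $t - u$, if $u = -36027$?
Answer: $37642$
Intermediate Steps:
$t = 1615$ ($t = 95 \cdot 17 = 1615$)
$t - u = 1615 - -36027 = 1615 + 36027 = 37642$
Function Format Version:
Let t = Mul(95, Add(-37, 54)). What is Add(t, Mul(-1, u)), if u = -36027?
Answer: 37642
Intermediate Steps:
t = 1615 (t = Mul(95, 17) = 1615)
Add(t, Mul(-1, u)) = Add(1615, Mul(-1, -36027)) = Add(1615, 36027) = 37642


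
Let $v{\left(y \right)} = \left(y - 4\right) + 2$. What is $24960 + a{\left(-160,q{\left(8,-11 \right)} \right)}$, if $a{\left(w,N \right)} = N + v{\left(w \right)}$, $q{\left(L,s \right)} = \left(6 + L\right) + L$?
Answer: $24820$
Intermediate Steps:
$q{\left(L,s \right)} = 6 + 2 L$
$v{\left(y \right)} = -2 + y$ ($v{\left(y \right)} = \left(-4 + y\right) + 2 = -2 + y$)
$a{\left(w,N \right)} = -2 + N + w$ ($a{\left(w,N \right)} = N + \left(-2 + w\right) = -2 + N + w$)
$24960 + a{\left(-160,q{\left(8,-11 \right)} \right)} = 24960 - 140 = 24820$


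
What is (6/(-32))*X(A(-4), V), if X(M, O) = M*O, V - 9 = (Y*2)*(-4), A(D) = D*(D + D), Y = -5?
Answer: -294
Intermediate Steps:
A(D) = 2*D**2 (A(D) = D*(2*D) = 2*D**2)
V = 49 (V = 9 - 5*2*(-4) = 9 - 10*(-4) = 9 + 40 = 49)
(6/(-32))*X(A(-4), V) = (6/(-32))*((2*(-4)**2)*49) = (6*(-1/32))*((2*16)*49) = -6*49 = -3/16*1568 = -294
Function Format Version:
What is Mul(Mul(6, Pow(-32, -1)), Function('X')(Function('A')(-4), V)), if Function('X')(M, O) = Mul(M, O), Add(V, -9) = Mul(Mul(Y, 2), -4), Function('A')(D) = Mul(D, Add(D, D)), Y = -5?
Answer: -294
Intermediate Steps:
Function('A')(D) = Mul(2, Pow(D, 2)) (Function('A')(D) = Mul(D, Mul(2, D)) = Mul(2, Pow(D, 2)))
V = 49 (V = Add(9, Mul(Mul(-5, 2), -4)) = Add(9, Mul(-10, -4)) = Add(9, 40) = 49)
Mul(Mul(6, Pow(-32, -1)), Function('X')(Function('A')(-4), V)) = Mul(Mul(6, Pow(-32, -1)), Mul(Mul(2, Pow(-4, 2)), 49)) = Mul(Mul(6, Rational(-1, 32)), Mul(Mul(2, 16), 49)) = Mul(Rational(-3, 16), Mul(32, 49)) = Mul(Rational(-3, 16), 1568) = -294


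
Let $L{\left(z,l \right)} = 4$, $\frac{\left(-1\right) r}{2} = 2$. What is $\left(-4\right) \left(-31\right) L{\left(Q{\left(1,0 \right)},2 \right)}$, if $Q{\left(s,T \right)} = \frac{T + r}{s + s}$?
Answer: $496$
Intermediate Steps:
$r = -4$ ($r = \left(-2\right) 2 = -4$)
$Q{\left(s,T \right)} = \frac{-4 + T}{2 s}$ ($Q{\left(s,T \right)} = \frac{T - 4}{s + s} = \frac{-4 + T}{2 s}$)
$\left(-4\right) \left(-31\right) L{\left(Q{\left(1,0 \right)},2 \right)} = \left(-4\right) \left(-31\right) 4 = 124 \cdot 4 = 496$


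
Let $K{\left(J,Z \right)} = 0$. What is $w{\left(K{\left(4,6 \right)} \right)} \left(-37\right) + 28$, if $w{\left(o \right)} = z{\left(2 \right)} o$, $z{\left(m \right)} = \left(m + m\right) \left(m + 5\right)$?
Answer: $28$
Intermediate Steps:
$z{\left(m \right)} = 2 m \left(5 + m\right)$
$w{\left(o \right)} = 28 o$ ($w{\left(o \right)} = 2 \cdot 2 \left(5 + 2\right) o = 2 \cdot 2 \cdot 7 o = 28 o$)
$w{\left(K{\left(4,6 \right)} \right)} \left(-37\right) + 28 = 28 \cdot 0 \left(-37\right) + 28 = 0 \left(-37\right) + 28 = 0 + 28 = 28$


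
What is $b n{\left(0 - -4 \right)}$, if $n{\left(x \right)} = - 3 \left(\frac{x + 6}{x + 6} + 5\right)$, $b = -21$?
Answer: $378$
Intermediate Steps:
$n{\left(x \right)} = -18$ ($n{\left(x \right)} = - 3 \left(\frac{6 + x}{6 + x} + 5\right) = - 3 \left(1 + 5\right) = \left(-3\right) 6 = -18$)
$b n{\left(0 - -4 \right)} = \left(-21\right) \left(-18\right) = 378$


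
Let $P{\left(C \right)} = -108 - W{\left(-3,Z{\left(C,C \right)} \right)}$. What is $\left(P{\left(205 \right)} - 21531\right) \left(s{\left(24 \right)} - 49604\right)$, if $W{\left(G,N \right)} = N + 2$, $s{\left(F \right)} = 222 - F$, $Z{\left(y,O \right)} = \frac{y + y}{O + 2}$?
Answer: $\frac{221343672382}{207} \approx 1.0693 \cdot 10^{9}$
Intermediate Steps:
$Z{\left(y,O \right)} = \frac{2 y}{2 + O}$
$W{\left(G,N \right)} = 2 + N$
$P{\left(C \right)} = -110 - \frac{2 C}{2 + C}$ ($P{\left(C \right)} = -108 - \left(2 + \frac{2 C}{2 + C}\right) = -110 - \frac{2 C}{2 + C}$)
$\left(P{\left(205 \right)} - 21531\right) \left(s{\left(24 \right)} - 49604\right) = \left(\frac{4 \left(-55 - 5740\right)}{2 + 205} - 21531\right) \left(\left(222 - 24\right) - 49604\right) = \left(\frac{4 \left(-55 - 5740\right)}{207} - 21531\right) \left(\left(222 - 24\right) - 49604\right) = \left(4 \cdot \frac{1}{207} \left(-5795\right) - 21531\right) \left(198 - 49604\right) = \left(- \frac{23180}{207} - 21531\right) \left(-49406\right) = \left(- \frac{4480097}{207}\right) \left(-49406\right) = \frac{221343672382}{207}$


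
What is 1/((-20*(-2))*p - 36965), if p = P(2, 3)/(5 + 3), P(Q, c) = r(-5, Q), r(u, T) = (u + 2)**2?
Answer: -1/36920 ≈ -2.7086e-5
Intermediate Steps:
r(u, T) = (2 + u)**2
P(Q, c) = 9 (P(Q, c) = (2 - 5)**2 = (-3)**2 = 9)
p = 9/8 (p = 9/(5 + 3) = 9/8 ≈ 1.1250)
1/((-20*(-2))*p - 36965) = 1/(-20*(-2)*(9/8) - 36965) = 1/(40*(9/8) - 36965) = 1/(45 - 36965) = 1/(-36920) = -1/36920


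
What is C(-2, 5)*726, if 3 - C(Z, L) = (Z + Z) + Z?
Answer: 6534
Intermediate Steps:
C(Z, L) = 3 - 3*Z (C(Z, L) = 3 - ((Z + Z) + Z) = 3 - (2*Z + Z) = 3 - 3*Z)
C(-2, 5)*726 = (3 - 3*(-2))*726 = (3 + 6)*726 = 9*726 = 6534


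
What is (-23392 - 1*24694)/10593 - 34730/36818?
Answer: -1069162619/195006537 ≈ -5.4827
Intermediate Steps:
(-23392 - 1*24694)/10593 - 34730/36818 = (-23392 - 24694)*(1/10593) - 34730*1/36818 = -48086*1/10593 - 17365/18409 = -48086/10593 - 17365/18409 = -1069162619/195006537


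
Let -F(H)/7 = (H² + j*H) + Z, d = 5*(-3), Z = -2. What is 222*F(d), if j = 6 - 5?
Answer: -323232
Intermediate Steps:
d = -15
j = 1
F(H) = 14 - 7*H - 7*H² (F(H) = -7*((H² + 1*H) - 2) = -7*((H² + H) - 2) = -7*((H + H²) - 2) = -7*(-2 + H + H²) = 14 - 7*H - 7*H²)
222*F(d) = 222*(14 - 7*(-15) - 7*(-15)²) = 222*(14 + 105 - 7*225) = 222*(14 + 105 - 1575) = 222*(-1456) = -323232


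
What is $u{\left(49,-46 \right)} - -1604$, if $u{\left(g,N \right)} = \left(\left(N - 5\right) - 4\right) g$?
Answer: $-1091$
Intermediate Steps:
$u{\left(g,N \right)} = g \left(-9 + N\right)$ ($u{\left(g,N \right)} = \left(\left(N - 5\right) - 4\right) g = \left(\left(-5 + N\right) - 4\right) g = \left(-9 + N\right) g = g \left(-9 + N\right)$)
$u{\left(49,-46 \right)} - -1604 = 49 \left(-9 - 46\right) - -1604 = 49 \left(-55\right) + 1604 = -2695 + 1604 = -1091$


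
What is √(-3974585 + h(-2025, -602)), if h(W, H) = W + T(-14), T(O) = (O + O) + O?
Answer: 2*I*√994163 ≈ 1994.2*I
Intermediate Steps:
T(O) = 3*O (T(O) = 2*O + O = 3*O)
h(W, H) = -42 + W (h(W, H) = W + 3*(-14) = W - 42 = -42 + W)
√(-3974585 + h(-2025, -602)) = √(-3974585 + (-42 - 2025)) = √(-3974585 - 2067) = √(-3976652) = 2*I*√994163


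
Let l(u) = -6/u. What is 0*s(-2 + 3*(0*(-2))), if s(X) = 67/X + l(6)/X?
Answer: 0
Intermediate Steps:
s(X) = 66/X (s(X) = 67/X + (-6/6)/X = 67/X + (-6*1/6)/X = 67/X - 1/X = 66/X)
0*s(-2 + 3*(0*(-2))) = 0*(66/(-2 + 3*(0*(-2)))) = 0*(66/(-2 + 3*0)) = 0*(66/(-2 + 0)) = 0*(66/(-2)) = 0*(66*(-1/2)) = 0*(-33) = 0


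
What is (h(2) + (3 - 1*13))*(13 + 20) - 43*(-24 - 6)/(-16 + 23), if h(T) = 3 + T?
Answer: 135/7 ≈ 19.286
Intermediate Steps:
(h(2) + (3 - 1*13))*(13 + 20) - 43*(-24 - 6)/(-16 + 23) = ((3 + 2) + (3 - 1*13))*(13 + 20) - 43*(-24 - 6)/(-16 + 23) = (5 + (3 - 13))*33 - (-1290)/7 = (5 - 10)*33 - (-1290)/7 = -5*33 - 43*(-30/7) = -165 + 1290/7 = 135/7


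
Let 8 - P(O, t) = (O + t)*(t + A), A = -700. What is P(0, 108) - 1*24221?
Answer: 39723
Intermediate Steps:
P(O, t) = 8 - (-700 + t)*(O + t) (P(O, t) = 8 - (O + t)*(t - 700) = 8 - (O + t)*(-700 + t) = 8 - (-700 + t)*(O + t))
P(0, 108) - 1*24221 = (8 - 1*108² + 700*0 + 700*108 - 1*0*108) - 1*24221 = (8 - 1*11664 + 0 + 75600 + 0) - 24221 = (8 - 11664 + 0 + 75600 + 0) - 24221 = 63944 - 24221 = 39723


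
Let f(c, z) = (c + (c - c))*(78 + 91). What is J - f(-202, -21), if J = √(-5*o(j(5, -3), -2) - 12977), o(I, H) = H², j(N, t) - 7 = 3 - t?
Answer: 34138 + I*√12997 ≈ 34138.0 + 114.0*I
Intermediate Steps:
j(N, t) = 10 - t (j(N, t) = 7 + (3 - t) = 10 - t)
f(c, z) = 169*c (f(c, z) = (c + 0)*169 = c*169 = 169*c)
J = I*√12997 (J = √(-5*(-2)² - 12977) = √(-5*4 - 12977) = √(-20 - 12977) = √(-12997) = I*√12997 ≈ 114.0*I)
J - f(-202, -21) = I*√12997 - 169*(-202) = I*√12997 - 1*(-34138) = I*√12997 + 34138 = 34138 + I*√12997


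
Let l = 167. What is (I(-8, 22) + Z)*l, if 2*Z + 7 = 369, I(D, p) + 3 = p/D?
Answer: 117067/4 ≈ 29267.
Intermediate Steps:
I(D, p) = -3 + p/D
Z = 181 (Z = -7/2 + (½)*369 = -7/2 + 369/2 = 181)
(I(-8, 22) + Z)*l = ((-3 + 22/(-8)) + 181)*167 = ((-3 + 22*(-⅛)) + 181)*167 = ((-3 - 11/4) + 181)*167 = (-23/4 + 181)*167 = (701/4)*167 = 117067/4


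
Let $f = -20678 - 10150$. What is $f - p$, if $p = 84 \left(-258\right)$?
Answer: $-9156$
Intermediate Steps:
$f = -30828$
$p = -21672$
$f - p = -30828 - -21672 = -30828 + 21672 = -9156$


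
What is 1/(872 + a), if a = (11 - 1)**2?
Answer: 1/972 ≈ 0.0010288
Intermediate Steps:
a = 100 (a = 10**2 = 100)
1/(872 + a) = 1/(872 + 100) = 1/972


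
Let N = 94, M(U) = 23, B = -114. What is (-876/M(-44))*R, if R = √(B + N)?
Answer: -1752*I*√5/23 ≈ -170.33*I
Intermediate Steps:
R = 2*I*√5 (R = √(-114 + 94) = √(-20) = 2*I*√5 ≈ 4.4721*I)
(-876/M(-44))*R = (-876/23)*(2*I*√5) = (-876*1/23)*(2*I*√5) = -1752*I*√5/23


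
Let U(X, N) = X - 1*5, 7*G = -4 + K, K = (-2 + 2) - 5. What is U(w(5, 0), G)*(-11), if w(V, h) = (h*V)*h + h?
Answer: 55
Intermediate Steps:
K = -5 (K = 0 - 5 = -5)
G = -9/7 (G = (-4 - 5)/7 = (1/7)*(-9) = -9/7 ≈ -1.2857)
w(V, h) = h + V*h**2 (w(V, h) = (V*h)*h + h = V*h**2 + h = h + V*h**2)
U(X, N) = -5 + X (U(X, N) = X - 5 = -5 + X)
U(w(5, 0), G)*(-11) = (-5 + 0*(1 + 5*0))*(-11) = (-5 + 0*(1 + 0))*(-11) = (-5 + 0*1)*(-11) = (-5 + 0)*(-11) = -5*(-11) = 55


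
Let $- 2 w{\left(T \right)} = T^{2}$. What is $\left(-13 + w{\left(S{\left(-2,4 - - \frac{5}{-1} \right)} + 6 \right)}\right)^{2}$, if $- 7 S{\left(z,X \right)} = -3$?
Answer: $\frac{10883401}{9604} \approx 1133.2$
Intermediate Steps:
$S{\left(z,X \right)} = \frac{3}{7}$ ($S{\left(z,X \right)} = \left(- \frac{1}{7}\right) \left(-3\right) = \frac{3}{7}$)
$w{\left(T \right)} = - \frac{T^{2}}{2}$
$\left(-13 + w{\left(S{\left(-2,4 - - \frac{5}{-1} \right)} + 6 \right)}\right)^{2} = \left(-13 - \frac{\left(\frac{3}{7} + 6\right)^{2}}{2}\right)^{2} = \left(-13 - \frac{\left(\frac{45}{7}\right)^{2}}{2}\right)^{2} = \left(-13 - \frac{2025}{98}\right)^{2} = \left(- \frac{3299}{98}\right)^{2} = \frac{10883401}{9604}$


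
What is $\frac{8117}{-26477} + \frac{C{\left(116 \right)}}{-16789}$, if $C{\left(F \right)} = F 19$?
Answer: $- \frac{194631621}{444522353} \approx -0.43784$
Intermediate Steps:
$C{\left(F \right)} = 19 F$
$\frac{8117}{-26477} + \frac{C{\left(116 \right)}}{-16789} = \frac{8117}{-26477} + \frac{19 \cdot 116}{-16789} = 8117 \left(- \frac{1}{26477}\right) + 2204 \left(- \frac{1}{16789}\right) = - \frac{8117}{26477} - \frac{2204}{16789} = - \frac{194631621}{444522353}$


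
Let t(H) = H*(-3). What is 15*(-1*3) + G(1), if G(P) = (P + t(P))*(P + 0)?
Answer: -47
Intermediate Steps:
t(H) = -3*H
G(P) = -2*P² (G(P) = (P - 3*P)*(P + 0) = (-2*P)*P = -2*P²)
15*(-1*3) + G(1) = 15*(-1*3) - 2*1² = 15*(-3) - 2*1 = -45 - 2 = -47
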